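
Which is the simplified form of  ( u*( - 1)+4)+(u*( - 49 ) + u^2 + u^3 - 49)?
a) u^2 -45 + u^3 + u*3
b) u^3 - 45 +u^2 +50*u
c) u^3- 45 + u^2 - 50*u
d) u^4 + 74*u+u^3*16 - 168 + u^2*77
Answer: c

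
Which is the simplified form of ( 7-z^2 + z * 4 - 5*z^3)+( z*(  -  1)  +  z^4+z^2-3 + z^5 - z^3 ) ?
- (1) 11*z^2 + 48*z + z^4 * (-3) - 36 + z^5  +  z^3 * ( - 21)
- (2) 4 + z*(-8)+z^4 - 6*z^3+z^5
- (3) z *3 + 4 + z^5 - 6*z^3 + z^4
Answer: 3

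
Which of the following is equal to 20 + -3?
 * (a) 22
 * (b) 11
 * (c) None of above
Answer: c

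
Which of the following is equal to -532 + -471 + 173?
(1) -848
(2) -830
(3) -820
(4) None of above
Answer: 2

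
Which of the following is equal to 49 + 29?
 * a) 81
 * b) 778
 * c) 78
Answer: c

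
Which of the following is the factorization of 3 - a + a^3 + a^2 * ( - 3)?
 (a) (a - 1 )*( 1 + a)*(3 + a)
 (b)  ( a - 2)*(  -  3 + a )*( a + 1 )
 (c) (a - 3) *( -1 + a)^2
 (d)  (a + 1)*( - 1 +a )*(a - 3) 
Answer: d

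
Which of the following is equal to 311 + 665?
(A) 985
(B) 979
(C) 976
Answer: C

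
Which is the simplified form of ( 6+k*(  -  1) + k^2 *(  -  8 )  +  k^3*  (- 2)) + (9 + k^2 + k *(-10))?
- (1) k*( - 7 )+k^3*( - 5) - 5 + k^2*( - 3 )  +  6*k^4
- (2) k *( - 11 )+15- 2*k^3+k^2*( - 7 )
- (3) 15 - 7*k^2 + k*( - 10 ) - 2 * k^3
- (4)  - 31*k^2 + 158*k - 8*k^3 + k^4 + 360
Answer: 2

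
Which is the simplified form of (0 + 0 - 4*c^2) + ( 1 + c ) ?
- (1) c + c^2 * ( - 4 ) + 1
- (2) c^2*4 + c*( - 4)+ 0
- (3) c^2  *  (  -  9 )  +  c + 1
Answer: 1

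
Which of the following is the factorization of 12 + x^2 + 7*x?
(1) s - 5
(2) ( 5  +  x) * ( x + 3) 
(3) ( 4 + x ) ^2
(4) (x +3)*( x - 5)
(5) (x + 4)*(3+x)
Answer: 5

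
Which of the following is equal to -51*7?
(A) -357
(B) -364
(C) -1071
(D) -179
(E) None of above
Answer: A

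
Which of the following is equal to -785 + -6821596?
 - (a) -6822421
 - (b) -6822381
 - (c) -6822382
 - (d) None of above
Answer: b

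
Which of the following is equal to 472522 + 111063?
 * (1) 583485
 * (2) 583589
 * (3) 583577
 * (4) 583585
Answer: 4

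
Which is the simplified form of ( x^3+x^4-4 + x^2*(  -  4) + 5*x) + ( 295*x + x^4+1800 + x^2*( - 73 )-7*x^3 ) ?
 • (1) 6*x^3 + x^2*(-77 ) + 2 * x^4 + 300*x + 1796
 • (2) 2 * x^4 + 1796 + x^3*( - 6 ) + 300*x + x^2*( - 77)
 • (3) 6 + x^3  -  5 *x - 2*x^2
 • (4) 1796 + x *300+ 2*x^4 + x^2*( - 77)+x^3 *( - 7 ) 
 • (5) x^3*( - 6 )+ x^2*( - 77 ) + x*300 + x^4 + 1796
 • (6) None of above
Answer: 2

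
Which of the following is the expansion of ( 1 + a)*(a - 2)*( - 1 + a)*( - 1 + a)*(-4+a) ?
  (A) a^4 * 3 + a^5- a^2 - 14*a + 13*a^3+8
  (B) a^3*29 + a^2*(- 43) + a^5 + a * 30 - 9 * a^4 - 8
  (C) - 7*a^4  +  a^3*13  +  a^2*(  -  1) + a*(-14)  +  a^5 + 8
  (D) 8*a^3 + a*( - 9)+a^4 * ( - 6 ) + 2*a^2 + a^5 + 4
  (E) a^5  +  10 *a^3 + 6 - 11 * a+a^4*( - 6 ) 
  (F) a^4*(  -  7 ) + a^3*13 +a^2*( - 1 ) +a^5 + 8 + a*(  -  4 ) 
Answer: C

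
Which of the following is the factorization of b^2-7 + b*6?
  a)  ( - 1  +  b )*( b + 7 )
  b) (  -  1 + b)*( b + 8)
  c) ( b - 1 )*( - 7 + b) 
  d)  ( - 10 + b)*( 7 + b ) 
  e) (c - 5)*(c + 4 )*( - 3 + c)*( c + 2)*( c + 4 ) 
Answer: a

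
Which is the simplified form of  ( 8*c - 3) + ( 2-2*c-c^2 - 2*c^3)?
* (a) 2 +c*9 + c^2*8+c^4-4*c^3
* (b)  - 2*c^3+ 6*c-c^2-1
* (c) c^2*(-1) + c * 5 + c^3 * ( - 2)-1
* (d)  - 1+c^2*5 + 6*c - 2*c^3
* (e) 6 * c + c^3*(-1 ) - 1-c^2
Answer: b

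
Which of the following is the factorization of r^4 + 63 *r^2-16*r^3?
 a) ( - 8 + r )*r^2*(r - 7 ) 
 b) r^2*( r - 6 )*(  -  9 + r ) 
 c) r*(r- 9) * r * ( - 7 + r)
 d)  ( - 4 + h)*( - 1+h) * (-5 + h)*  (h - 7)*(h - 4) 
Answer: c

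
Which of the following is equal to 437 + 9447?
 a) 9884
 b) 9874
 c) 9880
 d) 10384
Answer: a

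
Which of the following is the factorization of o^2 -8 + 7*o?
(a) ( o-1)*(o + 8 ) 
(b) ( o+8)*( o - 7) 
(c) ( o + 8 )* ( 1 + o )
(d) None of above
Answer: a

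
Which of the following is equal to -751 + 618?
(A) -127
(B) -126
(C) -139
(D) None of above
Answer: D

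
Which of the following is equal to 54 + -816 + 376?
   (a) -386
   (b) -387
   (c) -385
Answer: a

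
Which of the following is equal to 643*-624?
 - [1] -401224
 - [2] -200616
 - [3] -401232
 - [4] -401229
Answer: 3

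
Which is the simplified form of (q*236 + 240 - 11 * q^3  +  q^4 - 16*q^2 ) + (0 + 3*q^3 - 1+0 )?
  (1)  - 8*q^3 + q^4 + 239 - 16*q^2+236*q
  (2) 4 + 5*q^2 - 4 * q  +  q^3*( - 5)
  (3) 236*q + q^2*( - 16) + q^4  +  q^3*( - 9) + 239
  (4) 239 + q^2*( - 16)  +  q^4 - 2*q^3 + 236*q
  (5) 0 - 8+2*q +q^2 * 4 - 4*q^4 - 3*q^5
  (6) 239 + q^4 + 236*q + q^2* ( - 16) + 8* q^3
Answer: 1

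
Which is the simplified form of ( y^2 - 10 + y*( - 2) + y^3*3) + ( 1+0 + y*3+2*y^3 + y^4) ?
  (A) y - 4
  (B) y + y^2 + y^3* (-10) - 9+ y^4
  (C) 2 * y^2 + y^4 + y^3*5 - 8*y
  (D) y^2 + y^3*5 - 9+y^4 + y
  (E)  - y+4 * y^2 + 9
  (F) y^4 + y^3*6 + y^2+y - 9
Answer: D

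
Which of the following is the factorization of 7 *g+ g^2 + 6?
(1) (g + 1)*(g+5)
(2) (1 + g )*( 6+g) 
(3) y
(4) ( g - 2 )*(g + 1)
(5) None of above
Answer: 2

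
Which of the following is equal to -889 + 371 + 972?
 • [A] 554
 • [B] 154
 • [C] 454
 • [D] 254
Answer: C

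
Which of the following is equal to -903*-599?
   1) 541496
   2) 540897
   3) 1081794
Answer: 2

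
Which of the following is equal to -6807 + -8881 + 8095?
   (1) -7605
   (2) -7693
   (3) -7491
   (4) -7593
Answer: 4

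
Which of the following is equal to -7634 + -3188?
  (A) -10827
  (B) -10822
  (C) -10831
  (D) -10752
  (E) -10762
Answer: B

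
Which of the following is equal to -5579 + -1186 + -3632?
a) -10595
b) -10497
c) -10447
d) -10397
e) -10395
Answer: d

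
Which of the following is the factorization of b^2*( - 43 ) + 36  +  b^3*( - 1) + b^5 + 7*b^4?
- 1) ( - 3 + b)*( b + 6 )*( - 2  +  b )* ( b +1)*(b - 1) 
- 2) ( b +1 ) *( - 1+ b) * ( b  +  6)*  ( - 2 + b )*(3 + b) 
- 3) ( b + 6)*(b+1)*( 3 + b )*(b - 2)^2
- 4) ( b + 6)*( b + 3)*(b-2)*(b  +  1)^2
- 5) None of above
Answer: 2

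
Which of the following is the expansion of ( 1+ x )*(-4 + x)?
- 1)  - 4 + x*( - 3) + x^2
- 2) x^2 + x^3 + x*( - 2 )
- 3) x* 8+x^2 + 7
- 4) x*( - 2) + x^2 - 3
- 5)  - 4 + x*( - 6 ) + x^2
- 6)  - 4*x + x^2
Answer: 1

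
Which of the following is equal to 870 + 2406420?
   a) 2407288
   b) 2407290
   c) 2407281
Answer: b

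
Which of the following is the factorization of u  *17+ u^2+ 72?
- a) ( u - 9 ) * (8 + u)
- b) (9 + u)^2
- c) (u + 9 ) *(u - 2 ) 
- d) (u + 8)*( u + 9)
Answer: d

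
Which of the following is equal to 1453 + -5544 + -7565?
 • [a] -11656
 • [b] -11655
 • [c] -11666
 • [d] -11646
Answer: a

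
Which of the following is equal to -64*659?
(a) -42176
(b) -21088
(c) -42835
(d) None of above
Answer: a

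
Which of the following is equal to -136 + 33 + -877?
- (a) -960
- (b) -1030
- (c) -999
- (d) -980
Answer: d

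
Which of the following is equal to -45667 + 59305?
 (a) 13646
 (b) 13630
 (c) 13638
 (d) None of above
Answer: c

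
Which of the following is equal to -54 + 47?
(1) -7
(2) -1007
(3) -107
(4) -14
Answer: 1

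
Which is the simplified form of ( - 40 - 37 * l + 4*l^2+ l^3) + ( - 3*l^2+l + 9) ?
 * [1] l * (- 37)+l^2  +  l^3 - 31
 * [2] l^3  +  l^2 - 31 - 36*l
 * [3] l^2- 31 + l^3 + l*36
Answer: 2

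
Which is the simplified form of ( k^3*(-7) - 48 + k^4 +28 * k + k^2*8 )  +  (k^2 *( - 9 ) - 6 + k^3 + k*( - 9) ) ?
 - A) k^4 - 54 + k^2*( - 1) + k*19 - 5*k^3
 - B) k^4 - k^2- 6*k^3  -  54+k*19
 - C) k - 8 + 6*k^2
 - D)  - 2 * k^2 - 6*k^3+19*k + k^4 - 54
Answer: B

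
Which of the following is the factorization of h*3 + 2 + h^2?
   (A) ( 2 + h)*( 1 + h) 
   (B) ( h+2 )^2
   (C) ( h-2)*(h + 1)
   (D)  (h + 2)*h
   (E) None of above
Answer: A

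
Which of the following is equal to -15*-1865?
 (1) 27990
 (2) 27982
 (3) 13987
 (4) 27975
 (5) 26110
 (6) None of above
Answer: 4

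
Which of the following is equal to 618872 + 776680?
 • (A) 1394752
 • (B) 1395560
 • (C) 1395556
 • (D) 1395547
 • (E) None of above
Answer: E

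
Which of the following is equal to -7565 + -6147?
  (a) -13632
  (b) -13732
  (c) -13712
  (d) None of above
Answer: c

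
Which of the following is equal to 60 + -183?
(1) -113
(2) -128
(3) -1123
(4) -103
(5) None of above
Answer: 5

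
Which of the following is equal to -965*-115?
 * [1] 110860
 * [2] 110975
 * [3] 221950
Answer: 2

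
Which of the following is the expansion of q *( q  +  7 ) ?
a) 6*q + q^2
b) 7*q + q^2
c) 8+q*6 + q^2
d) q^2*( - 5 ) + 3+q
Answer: b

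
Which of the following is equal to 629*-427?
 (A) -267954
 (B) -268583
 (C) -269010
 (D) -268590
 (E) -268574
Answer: B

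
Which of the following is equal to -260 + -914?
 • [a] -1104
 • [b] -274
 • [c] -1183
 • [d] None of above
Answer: d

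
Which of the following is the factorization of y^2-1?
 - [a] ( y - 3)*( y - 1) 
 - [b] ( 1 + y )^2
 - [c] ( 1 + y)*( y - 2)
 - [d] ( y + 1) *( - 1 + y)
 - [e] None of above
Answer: d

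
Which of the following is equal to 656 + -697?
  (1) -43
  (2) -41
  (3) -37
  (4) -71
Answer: 2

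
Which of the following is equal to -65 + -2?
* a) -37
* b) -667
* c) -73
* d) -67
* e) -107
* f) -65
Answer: d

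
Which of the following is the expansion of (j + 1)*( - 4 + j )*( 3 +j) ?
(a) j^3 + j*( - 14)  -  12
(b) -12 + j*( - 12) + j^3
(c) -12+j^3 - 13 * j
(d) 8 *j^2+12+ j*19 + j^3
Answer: c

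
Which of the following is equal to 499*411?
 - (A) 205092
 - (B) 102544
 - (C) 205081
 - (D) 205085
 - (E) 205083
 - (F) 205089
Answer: F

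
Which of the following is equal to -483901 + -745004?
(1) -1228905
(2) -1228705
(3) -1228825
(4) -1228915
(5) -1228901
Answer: 1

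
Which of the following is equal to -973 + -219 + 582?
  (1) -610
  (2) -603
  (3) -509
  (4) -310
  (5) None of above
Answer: 1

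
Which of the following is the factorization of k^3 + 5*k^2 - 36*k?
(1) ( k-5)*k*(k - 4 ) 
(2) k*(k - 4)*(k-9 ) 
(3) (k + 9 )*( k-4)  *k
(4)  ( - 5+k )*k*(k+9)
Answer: 3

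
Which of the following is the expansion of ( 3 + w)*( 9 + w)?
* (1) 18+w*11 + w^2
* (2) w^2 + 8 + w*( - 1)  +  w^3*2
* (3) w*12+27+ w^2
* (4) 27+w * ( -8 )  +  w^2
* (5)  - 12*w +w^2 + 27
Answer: 3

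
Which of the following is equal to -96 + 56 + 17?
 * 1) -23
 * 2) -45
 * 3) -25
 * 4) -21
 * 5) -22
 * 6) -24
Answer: 1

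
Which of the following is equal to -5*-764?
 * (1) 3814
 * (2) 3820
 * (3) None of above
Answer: 2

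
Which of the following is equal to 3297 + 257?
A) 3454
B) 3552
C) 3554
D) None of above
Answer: C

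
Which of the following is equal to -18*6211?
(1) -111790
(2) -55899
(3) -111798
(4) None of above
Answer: 3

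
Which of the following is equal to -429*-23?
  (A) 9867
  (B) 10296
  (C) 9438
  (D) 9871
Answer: A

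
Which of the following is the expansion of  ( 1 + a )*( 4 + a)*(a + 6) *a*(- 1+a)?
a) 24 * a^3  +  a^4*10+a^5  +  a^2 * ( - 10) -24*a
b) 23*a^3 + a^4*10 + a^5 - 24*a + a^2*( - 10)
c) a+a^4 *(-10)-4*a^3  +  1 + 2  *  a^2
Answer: b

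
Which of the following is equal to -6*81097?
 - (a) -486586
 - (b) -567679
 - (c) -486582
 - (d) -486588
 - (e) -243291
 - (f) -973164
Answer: c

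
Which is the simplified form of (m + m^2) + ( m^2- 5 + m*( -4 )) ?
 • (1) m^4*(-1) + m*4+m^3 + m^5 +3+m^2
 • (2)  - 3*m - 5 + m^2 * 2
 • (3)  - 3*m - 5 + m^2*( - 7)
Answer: 2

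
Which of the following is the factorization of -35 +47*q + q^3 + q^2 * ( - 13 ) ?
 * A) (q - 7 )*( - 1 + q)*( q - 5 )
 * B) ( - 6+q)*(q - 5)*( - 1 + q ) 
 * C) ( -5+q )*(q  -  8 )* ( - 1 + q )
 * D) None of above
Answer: A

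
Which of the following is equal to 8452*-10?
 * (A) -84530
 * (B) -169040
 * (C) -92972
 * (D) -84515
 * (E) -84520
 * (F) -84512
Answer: E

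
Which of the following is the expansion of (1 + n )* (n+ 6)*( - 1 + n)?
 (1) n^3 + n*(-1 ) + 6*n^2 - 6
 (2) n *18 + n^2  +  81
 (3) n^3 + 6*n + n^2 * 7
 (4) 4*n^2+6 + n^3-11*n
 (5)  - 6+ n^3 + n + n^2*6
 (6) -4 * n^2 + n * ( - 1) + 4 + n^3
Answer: 1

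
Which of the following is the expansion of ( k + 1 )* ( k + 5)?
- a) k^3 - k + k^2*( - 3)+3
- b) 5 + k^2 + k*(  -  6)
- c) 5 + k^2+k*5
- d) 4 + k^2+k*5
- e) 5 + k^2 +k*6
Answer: e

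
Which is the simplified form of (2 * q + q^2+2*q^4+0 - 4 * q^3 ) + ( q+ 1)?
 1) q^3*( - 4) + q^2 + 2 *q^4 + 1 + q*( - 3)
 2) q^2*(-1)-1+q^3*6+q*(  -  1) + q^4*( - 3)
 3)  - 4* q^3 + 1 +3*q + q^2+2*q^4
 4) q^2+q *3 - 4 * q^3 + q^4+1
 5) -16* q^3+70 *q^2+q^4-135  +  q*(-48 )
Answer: 3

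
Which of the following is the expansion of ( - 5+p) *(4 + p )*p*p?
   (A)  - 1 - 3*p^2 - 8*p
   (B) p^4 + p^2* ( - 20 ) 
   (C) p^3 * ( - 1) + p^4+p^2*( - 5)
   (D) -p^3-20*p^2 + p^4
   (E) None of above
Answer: D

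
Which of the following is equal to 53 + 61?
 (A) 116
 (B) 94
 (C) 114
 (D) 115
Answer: C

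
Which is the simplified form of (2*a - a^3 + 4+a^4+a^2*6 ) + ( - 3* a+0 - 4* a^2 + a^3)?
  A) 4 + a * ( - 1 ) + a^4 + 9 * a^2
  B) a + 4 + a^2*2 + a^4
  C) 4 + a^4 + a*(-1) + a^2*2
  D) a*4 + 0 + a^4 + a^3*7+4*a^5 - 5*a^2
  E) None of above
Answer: C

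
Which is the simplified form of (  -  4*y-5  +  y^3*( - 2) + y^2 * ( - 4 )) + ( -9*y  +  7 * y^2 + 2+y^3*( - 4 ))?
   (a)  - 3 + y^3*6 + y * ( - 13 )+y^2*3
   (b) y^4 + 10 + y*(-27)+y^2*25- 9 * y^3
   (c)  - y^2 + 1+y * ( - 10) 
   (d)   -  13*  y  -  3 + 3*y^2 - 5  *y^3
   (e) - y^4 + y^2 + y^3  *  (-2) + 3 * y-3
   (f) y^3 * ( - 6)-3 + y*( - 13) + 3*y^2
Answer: f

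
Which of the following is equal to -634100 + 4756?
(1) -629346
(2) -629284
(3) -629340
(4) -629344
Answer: 4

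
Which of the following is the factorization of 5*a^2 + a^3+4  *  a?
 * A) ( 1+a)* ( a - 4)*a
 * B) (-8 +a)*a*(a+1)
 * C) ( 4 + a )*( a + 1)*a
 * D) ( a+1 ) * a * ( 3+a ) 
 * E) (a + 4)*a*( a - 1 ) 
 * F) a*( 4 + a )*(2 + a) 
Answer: C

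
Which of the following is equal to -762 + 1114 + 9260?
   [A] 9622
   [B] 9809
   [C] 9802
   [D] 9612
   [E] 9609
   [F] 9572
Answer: D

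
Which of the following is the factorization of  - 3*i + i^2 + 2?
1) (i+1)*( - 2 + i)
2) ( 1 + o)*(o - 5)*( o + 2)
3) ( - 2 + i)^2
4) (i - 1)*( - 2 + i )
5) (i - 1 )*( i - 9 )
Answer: 4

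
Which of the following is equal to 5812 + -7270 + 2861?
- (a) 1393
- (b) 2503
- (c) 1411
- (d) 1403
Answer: d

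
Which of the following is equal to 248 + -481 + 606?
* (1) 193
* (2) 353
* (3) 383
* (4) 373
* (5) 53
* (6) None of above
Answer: 4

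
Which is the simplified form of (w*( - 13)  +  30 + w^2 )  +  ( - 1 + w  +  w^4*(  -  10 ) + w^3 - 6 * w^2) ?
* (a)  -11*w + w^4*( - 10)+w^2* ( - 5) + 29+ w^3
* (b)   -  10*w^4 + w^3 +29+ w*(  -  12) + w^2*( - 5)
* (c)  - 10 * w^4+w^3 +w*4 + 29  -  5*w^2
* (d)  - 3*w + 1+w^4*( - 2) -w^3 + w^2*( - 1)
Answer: b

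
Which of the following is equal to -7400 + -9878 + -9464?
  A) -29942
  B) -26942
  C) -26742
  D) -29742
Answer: C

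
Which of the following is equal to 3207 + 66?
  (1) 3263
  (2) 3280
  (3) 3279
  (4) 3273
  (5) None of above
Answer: 4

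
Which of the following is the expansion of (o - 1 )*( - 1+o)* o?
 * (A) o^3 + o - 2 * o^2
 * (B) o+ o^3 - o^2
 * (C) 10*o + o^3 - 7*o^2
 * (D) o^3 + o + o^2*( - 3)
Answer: A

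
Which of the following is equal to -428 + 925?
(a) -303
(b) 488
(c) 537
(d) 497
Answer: d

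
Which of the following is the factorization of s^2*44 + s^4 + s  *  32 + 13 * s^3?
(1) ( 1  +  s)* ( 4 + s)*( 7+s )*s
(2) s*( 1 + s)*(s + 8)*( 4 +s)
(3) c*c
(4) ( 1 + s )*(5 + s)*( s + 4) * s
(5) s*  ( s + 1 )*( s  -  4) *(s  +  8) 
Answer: 2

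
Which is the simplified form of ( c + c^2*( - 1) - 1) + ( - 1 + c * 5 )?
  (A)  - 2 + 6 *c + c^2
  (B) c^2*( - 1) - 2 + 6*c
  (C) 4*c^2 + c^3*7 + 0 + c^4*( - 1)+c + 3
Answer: B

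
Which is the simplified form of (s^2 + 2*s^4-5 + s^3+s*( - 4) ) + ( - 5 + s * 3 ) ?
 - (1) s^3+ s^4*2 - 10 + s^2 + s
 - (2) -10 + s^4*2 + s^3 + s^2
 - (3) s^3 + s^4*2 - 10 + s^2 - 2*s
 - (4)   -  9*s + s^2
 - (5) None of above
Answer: 5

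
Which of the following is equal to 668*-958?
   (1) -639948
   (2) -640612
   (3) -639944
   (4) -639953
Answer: 3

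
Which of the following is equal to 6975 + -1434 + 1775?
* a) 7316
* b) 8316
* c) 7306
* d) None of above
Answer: a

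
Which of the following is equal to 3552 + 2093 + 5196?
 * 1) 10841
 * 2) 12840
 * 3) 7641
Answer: 1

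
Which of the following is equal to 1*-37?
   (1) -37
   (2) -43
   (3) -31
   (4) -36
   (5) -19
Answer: 1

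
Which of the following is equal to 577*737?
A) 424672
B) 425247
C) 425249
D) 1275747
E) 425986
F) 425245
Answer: C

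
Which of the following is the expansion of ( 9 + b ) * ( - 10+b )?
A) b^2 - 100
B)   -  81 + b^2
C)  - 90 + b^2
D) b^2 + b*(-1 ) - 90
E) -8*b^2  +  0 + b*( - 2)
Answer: D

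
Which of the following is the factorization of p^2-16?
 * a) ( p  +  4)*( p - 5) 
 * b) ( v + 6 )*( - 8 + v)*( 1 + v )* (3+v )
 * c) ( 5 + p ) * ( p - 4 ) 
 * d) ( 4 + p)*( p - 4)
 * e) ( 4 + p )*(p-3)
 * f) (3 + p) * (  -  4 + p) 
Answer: d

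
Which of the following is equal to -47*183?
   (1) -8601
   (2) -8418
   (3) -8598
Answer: 1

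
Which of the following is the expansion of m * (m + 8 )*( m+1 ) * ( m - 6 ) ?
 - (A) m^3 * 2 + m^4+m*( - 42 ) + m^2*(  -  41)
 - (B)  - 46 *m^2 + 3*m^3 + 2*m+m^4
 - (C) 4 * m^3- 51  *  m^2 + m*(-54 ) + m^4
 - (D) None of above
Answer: D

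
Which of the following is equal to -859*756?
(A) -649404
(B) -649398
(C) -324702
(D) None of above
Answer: A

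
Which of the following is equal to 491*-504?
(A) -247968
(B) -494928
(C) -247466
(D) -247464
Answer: D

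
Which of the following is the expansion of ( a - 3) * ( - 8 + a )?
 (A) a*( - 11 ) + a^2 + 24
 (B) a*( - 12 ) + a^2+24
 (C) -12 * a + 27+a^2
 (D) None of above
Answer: A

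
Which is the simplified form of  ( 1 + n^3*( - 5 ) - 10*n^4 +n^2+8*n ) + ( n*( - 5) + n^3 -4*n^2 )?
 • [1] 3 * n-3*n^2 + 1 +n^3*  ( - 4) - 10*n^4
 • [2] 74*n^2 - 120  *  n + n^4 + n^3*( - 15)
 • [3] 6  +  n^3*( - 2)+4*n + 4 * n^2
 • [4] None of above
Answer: 1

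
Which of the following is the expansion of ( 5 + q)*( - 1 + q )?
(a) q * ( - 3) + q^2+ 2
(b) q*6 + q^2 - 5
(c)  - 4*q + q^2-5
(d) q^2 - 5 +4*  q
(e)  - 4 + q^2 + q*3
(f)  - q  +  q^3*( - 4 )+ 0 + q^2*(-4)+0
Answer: d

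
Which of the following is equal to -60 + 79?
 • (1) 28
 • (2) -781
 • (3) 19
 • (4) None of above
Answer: 3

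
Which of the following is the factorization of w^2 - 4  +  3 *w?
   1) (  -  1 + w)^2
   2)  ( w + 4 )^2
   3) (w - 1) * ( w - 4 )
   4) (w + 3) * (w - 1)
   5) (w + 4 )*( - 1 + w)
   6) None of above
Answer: 5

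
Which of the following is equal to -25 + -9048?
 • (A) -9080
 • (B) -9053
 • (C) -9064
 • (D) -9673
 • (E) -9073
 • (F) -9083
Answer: E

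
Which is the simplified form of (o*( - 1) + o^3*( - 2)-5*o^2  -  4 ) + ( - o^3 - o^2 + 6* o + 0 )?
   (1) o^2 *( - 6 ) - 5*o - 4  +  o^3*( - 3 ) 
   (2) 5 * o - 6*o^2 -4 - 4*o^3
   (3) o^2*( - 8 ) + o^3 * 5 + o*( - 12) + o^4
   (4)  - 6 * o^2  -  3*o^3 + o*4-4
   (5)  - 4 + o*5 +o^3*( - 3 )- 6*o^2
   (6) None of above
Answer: 5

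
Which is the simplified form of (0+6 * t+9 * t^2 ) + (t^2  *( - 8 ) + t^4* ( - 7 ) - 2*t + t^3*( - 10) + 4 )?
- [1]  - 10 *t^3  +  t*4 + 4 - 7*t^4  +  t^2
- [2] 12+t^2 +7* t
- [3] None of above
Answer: 1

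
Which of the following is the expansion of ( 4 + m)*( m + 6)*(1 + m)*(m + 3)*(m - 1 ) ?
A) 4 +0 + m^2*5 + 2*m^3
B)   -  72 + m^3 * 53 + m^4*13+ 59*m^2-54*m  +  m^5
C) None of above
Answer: B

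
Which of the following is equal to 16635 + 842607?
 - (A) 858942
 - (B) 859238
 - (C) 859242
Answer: C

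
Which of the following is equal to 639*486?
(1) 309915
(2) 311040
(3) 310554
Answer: 3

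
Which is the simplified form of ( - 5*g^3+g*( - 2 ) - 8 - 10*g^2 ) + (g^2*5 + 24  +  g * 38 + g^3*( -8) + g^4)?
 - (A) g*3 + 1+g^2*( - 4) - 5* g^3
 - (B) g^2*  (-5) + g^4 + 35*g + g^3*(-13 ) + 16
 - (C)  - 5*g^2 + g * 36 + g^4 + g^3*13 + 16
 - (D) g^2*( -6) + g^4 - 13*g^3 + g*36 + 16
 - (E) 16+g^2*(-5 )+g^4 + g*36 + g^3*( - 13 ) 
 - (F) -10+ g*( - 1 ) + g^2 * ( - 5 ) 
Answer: E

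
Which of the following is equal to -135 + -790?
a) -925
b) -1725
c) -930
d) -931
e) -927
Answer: a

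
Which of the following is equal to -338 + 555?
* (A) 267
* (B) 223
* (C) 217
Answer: C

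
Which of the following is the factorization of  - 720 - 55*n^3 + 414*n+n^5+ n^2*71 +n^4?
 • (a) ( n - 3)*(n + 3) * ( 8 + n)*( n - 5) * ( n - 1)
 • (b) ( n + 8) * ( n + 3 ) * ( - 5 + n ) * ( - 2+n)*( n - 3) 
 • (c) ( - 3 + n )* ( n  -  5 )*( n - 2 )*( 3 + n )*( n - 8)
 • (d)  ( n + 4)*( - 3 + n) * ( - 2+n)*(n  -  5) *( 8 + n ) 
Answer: b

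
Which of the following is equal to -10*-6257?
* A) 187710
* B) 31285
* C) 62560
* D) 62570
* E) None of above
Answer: D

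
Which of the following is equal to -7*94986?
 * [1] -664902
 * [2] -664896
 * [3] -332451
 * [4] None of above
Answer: 1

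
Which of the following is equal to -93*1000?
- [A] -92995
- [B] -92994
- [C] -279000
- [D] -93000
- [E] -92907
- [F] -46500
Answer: D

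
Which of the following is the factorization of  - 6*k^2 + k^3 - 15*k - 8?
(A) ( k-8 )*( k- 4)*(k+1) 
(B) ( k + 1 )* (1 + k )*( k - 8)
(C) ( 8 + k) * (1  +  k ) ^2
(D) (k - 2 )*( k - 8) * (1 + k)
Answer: B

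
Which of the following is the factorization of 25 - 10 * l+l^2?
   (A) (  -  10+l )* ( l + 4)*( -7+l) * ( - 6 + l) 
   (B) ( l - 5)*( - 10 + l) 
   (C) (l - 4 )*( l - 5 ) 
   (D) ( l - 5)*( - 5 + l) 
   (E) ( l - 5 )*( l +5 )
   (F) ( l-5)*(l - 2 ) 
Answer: D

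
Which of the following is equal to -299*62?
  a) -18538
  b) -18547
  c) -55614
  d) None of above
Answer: a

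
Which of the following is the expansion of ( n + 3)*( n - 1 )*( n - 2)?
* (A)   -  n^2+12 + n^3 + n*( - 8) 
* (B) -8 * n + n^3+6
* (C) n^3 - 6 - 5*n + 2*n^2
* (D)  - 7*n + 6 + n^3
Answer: D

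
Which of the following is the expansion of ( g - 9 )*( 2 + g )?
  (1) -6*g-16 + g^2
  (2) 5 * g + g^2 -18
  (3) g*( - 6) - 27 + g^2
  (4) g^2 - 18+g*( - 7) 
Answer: 4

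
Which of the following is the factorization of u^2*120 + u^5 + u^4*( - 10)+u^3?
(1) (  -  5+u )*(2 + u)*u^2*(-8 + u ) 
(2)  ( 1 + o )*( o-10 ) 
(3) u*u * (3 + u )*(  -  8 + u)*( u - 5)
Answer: 3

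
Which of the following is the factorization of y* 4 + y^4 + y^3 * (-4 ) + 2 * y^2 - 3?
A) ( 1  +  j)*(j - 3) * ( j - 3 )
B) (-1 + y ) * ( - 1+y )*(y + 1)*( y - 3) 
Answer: B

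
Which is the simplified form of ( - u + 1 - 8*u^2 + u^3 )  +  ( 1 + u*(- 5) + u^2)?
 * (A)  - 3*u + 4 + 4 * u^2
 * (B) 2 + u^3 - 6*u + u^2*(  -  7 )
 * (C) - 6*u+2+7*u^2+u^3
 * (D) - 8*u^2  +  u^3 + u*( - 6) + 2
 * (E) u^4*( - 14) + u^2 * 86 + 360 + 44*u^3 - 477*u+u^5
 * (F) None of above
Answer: B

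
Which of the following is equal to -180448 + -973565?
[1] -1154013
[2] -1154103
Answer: 1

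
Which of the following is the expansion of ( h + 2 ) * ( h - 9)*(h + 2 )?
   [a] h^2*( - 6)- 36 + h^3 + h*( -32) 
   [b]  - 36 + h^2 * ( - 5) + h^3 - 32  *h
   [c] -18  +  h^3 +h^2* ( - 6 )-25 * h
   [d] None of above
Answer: b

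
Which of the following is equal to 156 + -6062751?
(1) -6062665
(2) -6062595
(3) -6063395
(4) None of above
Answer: 2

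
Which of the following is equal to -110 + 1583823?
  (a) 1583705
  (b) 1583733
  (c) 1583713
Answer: c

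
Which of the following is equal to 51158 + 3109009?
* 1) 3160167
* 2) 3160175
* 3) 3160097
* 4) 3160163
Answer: 1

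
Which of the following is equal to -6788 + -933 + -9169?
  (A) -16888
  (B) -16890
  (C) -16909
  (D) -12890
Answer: B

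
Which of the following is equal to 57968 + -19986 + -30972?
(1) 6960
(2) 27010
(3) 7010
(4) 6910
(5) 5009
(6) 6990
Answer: 3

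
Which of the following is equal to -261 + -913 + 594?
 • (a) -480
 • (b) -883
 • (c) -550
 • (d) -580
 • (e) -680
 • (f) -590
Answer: d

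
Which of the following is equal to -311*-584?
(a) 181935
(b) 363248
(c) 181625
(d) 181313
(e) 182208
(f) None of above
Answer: f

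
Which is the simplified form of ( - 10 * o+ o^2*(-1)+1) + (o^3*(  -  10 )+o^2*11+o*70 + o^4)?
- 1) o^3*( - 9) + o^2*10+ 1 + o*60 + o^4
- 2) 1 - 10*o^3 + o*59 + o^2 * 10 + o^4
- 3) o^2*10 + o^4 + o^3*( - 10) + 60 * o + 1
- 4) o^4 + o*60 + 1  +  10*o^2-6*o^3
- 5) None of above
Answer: 3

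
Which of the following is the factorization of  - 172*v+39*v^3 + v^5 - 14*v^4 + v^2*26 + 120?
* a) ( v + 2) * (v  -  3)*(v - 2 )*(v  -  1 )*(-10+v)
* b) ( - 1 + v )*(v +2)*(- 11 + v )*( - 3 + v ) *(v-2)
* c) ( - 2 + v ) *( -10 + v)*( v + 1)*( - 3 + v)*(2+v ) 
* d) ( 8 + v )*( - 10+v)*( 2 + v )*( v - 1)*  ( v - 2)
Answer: a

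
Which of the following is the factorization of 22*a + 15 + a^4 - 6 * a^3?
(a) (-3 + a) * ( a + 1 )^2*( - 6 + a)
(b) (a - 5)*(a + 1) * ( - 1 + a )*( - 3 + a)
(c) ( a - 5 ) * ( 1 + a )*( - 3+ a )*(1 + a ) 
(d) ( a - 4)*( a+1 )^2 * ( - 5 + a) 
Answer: c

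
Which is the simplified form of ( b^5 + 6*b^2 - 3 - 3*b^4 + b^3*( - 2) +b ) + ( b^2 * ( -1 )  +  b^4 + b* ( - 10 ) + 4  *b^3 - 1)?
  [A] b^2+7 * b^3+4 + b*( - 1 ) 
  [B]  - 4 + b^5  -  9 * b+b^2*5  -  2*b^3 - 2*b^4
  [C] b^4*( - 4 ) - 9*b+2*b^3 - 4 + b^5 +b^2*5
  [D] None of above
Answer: D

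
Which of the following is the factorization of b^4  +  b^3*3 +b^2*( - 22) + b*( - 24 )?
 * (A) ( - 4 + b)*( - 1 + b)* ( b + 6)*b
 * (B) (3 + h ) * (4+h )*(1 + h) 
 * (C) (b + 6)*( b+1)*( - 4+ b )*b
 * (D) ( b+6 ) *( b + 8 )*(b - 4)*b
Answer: C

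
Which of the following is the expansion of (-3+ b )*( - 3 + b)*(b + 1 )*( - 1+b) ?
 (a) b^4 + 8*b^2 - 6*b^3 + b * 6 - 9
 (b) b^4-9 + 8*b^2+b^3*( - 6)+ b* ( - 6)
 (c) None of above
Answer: a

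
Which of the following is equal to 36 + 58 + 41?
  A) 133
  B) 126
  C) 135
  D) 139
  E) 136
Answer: C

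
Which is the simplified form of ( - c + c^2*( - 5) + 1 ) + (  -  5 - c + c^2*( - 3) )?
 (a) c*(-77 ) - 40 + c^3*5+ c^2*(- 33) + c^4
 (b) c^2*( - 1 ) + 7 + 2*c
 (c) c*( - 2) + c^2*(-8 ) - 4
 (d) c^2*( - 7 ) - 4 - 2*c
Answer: c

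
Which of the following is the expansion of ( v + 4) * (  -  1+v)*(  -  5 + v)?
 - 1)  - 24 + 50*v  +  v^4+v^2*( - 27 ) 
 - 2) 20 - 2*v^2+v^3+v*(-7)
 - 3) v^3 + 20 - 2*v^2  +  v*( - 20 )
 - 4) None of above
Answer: 4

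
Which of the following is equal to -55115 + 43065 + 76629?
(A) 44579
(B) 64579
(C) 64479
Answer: B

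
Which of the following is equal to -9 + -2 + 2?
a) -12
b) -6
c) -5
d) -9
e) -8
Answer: d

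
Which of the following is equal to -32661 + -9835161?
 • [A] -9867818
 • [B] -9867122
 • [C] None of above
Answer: C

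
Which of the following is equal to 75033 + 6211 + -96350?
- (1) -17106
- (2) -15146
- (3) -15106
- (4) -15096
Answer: 3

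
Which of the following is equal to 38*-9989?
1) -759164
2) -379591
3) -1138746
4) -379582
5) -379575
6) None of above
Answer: 4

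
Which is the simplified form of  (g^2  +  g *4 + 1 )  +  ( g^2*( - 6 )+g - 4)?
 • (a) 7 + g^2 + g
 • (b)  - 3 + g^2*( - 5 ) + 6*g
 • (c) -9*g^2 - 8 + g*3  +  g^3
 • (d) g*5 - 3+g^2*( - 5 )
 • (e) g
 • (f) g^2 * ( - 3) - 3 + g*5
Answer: d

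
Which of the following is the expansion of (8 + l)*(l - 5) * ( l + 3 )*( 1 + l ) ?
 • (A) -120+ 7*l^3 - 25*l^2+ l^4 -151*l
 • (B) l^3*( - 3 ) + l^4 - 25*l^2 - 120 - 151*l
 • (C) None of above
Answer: A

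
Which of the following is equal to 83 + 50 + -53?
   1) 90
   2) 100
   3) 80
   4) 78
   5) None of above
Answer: 3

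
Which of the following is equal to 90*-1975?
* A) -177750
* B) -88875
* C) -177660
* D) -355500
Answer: A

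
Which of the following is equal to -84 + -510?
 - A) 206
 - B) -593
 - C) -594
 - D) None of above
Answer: C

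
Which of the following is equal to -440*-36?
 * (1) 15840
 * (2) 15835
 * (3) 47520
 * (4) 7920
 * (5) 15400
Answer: 1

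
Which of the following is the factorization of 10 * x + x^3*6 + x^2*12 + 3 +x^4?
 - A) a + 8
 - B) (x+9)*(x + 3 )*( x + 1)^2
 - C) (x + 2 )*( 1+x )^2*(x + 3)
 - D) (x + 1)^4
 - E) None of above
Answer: E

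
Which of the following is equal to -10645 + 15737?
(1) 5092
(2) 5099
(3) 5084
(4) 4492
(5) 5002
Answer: 1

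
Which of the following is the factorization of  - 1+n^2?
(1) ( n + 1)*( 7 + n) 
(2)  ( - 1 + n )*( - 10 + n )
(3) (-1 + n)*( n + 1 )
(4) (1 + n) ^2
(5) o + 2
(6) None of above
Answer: 3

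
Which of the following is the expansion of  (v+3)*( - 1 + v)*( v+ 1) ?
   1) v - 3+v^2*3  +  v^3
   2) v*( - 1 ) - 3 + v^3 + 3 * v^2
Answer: 2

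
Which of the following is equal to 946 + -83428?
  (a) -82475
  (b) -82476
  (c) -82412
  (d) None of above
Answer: d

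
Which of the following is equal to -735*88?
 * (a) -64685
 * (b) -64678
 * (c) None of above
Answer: c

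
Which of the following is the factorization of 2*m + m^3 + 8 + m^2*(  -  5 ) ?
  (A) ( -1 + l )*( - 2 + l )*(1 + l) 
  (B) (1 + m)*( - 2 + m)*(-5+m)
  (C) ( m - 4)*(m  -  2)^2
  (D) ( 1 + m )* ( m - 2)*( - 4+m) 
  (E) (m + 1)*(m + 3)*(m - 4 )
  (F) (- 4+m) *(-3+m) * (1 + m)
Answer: D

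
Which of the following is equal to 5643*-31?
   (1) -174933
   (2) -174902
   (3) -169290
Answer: 1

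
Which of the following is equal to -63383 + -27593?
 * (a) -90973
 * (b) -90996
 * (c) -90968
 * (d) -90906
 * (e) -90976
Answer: e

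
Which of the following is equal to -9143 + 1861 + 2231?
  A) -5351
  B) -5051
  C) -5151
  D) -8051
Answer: B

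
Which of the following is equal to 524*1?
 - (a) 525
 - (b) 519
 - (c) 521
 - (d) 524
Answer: d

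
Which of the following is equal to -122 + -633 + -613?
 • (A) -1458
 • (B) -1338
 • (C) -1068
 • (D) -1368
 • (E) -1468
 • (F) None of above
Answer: D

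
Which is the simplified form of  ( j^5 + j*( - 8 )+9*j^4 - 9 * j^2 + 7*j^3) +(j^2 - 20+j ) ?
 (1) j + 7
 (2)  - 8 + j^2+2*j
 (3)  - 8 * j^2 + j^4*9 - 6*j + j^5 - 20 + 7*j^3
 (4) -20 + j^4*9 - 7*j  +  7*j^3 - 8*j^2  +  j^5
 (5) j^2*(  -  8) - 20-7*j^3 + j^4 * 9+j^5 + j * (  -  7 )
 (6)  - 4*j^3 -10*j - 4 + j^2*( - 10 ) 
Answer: 4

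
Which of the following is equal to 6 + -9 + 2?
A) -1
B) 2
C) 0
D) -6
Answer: A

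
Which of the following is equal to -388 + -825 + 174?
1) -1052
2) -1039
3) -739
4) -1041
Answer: 2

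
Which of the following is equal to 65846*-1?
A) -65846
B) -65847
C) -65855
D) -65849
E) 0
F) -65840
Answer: A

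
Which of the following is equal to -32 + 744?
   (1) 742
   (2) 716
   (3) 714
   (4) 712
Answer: 4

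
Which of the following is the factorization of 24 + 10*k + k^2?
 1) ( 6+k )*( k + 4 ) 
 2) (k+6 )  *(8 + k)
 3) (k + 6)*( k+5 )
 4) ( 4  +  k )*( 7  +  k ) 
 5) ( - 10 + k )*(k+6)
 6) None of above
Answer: 1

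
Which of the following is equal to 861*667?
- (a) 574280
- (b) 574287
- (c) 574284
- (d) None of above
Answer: b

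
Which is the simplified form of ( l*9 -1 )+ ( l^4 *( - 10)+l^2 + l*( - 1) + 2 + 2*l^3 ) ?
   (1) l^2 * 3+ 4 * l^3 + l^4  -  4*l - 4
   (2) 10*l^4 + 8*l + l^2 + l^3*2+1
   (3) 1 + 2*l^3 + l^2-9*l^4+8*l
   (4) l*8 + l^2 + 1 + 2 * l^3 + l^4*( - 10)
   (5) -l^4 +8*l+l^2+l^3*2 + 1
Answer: 4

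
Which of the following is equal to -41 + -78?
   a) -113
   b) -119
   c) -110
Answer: b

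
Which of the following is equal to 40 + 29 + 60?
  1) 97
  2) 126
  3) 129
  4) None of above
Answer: 3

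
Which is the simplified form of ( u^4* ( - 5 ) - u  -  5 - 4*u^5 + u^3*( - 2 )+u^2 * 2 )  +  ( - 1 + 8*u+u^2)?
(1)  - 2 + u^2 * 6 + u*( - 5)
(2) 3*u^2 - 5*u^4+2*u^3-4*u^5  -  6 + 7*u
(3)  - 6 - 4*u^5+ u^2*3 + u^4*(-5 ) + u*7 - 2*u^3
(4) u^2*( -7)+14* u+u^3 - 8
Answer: 3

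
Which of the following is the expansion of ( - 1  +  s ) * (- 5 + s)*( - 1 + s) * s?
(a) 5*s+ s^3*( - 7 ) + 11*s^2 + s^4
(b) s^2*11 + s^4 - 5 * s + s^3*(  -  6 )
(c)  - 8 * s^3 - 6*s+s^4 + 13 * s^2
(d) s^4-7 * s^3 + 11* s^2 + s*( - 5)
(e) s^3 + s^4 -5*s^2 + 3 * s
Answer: d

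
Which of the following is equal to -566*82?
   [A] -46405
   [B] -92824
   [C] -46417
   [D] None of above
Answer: D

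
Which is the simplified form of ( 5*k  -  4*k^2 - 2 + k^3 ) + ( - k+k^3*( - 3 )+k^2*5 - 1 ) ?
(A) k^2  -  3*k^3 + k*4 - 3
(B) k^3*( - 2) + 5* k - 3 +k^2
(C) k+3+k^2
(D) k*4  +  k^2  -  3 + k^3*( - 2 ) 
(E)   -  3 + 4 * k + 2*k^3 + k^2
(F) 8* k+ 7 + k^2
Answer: D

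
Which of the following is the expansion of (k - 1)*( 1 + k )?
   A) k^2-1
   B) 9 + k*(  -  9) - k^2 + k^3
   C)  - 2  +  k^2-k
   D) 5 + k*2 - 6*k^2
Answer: A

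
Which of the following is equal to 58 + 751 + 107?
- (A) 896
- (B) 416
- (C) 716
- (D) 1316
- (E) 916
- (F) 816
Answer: E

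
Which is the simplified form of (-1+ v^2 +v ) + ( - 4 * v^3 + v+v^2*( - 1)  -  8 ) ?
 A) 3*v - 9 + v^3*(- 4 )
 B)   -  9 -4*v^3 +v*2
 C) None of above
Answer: B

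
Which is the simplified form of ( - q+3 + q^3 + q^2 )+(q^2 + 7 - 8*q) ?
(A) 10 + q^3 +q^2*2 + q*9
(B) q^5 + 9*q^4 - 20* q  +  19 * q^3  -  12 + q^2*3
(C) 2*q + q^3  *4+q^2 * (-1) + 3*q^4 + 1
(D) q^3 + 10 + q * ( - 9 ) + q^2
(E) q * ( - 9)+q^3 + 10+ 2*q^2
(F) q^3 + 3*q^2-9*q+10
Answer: E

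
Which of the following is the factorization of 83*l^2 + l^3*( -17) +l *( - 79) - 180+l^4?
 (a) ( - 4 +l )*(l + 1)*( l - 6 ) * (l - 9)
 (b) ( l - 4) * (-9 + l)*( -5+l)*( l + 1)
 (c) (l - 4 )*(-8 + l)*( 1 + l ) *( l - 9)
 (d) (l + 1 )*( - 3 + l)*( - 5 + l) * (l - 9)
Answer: b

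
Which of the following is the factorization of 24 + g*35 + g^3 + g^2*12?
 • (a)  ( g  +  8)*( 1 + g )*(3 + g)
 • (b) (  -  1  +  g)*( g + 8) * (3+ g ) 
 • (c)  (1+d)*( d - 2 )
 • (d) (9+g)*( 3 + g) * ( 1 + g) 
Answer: a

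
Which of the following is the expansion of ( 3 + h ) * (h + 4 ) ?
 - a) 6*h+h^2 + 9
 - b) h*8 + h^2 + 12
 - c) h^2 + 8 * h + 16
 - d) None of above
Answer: d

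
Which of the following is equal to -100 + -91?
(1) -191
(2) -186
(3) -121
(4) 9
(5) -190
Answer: 1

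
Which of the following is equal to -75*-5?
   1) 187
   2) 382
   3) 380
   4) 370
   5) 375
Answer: 5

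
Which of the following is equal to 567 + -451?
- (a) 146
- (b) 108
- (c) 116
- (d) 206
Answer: c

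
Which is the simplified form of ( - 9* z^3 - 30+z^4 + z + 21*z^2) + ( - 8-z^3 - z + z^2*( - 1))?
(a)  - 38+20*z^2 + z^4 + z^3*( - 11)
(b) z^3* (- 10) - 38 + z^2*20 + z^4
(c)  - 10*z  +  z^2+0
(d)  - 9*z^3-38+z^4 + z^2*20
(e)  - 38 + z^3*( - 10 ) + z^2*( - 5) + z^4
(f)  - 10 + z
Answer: b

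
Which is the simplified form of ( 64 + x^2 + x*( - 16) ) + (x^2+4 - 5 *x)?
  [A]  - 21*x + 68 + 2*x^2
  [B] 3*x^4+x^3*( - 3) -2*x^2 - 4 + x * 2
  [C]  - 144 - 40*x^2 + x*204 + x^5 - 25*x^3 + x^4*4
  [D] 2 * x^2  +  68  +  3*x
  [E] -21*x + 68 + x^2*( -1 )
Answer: A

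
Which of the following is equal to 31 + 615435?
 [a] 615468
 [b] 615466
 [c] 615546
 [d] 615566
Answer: b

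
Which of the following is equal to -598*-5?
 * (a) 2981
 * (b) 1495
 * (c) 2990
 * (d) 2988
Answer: c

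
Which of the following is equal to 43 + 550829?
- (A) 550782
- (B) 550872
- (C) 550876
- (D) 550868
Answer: B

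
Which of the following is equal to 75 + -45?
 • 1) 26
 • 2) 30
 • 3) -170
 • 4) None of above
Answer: 2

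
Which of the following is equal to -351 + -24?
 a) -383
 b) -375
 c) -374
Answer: b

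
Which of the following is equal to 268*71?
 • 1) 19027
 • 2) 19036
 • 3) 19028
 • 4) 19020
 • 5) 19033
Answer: 3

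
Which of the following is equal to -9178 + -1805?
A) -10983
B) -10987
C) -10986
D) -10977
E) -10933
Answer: A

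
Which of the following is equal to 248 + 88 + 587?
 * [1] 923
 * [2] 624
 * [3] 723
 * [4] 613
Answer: 1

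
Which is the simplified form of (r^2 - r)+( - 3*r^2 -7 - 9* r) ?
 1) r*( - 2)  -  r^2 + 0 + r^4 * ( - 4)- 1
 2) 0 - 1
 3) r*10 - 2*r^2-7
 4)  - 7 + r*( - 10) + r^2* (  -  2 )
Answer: 4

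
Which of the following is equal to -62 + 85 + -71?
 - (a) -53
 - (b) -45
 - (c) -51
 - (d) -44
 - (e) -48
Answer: e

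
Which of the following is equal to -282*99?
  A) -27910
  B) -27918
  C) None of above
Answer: B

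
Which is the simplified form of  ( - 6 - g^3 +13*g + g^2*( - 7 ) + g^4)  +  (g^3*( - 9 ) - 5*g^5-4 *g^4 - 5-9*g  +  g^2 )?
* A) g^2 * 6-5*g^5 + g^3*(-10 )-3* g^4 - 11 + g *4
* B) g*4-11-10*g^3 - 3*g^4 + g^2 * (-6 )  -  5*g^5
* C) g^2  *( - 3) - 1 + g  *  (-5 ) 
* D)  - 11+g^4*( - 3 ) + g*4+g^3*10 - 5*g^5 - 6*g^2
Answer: B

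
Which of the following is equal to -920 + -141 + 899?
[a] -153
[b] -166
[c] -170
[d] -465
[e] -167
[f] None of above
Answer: f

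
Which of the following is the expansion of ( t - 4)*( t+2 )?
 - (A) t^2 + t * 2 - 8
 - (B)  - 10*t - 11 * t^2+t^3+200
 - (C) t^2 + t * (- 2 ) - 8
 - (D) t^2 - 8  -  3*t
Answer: C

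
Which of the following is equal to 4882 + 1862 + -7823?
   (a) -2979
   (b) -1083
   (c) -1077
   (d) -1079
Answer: d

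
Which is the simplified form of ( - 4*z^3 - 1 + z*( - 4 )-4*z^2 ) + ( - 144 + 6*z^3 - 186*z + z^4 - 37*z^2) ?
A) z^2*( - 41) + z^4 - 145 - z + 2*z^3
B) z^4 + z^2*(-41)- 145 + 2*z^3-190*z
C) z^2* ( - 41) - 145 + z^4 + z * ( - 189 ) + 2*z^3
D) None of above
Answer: B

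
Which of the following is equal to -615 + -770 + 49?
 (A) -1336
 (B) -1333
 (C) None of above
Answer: A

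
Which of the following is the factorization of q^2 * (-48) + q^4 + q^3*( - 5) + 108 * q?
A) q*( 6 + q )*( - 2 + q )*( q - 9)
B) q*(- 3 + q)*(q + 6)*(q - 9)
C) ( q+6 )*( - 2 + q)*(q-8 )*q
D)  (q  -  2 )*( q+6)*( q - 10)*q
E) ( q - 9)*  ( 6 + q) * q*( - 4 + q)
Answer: A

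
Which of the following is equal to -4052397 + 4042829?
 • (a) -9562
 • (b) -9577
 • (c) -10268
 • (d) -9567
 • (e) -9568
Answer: e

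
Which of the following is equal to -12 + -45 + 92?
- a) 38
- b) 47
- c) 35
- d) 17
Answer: c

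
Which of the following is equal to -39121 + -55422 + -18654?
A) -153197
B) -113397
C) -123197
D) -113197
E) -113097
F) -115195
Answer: D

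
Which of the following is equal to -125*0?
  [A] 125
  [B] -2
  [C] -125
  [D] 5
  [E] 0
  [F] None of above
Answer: E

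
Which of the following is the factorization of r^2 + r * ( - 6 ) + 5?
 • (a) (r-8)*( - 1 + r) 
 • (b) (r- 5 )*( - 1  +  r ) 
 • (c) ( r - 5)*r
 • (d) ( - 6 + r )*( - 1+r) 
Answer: b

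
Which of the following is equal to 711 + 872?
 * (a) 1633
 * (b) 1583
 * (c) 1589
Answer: b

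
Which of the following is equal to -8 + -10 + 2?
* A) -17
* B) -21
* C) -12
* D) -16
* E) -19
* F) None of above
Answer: D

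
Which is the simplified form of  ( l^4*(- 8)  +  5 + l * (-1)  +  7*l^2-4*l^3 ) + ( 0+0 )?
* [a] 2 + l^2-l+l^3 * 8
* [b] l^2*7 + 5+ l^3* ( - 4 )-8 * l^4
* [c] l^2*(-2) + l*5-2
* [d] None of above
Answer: d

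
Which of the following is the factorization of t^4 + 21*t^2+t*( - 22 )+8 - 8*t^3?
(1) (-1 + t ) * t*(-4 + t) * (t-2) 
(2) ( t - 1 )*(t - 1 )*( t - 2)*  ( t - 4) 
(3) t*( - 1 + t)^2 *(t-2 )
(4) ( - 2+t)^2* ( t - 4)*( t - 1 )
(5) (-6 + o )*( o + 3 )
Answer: 2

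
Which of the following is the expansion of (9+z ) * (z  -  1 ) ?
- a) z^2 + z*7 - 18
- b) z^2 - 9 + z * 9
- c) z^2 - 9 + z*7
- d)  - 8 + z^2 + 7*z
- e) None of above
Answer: e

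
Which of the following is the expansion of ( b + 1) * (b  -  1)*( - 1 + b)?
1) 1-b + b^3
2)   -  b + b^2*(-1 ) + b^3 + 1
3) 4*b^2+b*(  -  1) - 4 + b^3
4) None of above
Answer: 2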